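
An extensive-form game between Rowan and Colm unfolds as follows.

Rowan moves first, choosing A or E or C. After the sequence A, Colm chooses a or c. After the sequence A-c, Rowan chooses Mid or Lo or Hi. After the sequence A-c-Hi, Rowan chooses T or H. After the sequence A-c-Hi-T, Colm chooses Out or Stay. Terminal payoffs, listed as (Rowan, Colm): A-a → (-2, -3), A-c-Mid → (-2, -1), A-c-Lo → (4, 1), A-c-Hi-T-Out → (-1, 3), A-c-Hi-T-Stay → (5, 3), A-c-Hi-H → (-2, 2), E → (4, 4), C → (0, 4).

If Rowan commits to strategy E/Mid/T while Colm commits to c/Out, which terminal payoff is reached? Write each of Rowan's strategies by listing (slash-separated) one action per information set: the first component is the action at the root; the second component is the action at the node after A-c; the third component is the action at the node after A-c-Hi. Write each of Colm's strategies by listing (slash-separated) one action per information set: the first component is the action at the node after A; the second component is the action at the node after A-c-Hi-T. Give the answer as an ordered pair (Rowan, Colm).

(4, 4)

Trace the play path from the root:
  Rowan plays E
→ terminal payoff (4, 4).
(Rowan's choice at the node after A-c is never reached on this path, so it doesn't affect the outcome.)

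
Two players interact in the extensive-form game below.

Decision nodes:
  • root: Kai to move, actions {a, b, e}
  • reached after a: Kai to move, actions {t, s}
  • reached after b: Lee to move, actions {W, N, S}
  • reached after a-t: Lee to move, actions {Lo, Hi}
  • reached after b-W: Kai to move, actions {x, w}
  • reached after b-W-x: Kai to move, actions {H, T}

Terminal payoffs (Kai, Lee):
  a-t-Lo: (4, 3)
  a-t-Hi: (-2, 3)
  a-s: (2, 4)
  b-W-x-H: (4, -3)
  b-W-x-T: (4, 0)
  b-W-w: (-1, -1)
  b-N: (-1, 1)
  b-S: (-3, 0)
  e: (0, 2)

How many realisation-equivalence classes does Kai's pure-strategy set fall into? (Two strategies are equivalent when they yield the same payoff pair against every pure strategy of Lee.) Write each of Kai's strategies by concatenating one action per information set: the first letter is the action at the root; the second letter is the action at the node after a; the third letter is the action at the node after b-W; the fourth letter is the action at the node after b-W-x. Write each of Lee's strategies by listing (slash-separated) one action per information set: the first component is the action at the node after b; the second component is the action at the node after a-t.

Kai has 24 pure strategies: atxH, atxT, atwH, atwT, asxH, asxT, aswH, aswT, btxH, btxT, btwH, btwT, bsxH, bsxT, bswH, bswT, etxH, etxT, etwH, etwT, esxH, esxT, eswH, eswT. Columns: W/Lo, W/Hi, N/Lo, N/Hi, S/Lo, S/Hi.
{atxH, atxT, atwH, atwT} → row (4,3) (-2,3) (4,3) (-2,3) (4,3) (-2,3)
{asxH, asxT, aswH, aswT} → row (2,4) (2,4) (2,4) (2,4) (2,4) (2,4)
{btxH, bsxH} → row (4,-3) (4,-3) (-1,1) (-1,1) (-3,0) (-3,0)
{btxT, bsxT} → row (4,0) (4,0) (-1,1) (-1,1) (-3,0) (-3,0)
{btwH, btwT, bswH, bswT} → row (-1,-1) (-1,-1) (-1,1) (-1,1) (-3,0) (-3,0)
{etxH, etxT, etwH, etwT, esxH, esxT, eswH, eswT} → row (0,2) (0,2) (0,2) (0,2) (0,2) (0,2)
That's 6 distinct rows out of 24 strategies.

6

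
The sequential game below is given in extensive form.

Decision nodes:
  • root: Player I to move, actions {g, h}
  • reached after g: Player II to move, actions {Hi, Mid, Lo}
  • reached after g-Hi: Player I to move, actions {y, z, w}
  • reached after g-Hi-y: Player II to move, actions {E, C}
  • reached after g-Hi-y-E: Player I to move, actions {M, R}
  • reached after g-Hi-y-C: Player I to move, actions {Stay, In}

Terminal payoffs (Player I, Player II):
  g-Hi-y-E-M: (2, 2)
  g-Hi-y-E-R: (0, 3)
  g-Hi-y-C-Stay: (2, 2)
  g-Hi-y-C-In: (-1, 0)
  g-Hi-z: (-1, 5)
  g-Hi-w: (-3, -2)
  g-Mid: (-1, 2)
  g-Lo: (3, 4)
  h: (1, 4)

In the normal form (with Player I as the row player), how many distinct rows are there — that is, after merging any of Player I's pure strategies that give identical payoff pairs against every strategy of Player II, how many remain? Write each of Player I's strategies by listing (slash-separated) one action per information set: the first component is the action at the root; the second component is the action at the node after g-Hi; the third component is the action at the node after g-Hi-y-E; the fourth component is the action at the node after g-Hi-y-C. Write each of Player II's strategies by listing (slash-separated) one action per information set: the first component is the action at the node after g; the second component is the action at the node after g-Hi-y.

Player I has 24 pure strategies: g/y/M/Stay, g/y/M/In, g/y/R/Stay, g/y/R/In, g/z/M/Stay, g/z/M/In, g/z/R/Stay, g/z/R/In, g/w/M/Stay, g/w/M/In, g/w/R/Stay, g/w/R/In, h/y/M/Stay, h/y/M/In, h/y/R/Stay, h/y/R/In, h/z/M/Stay, h/z/M/In, h/z/R/Stay, h/z/R/In, h/w/M/Stay, h/w/M/In, h/w/R/Stay, h/w/R/In. Columns: Hi/E, Hi/C, Mid/E, Mid/C, Lo/E, Lo/C.
{g/y/M/Stay} → row (2,2) (2,2) (-1,2) (-1,2) (3,4) (3,4)
{g/y/M/In} → row (2,2) (-1,0) (-1,2) (-1,2) (3,4) (3,4)
{g/y/R/Stay} → row (0,3) (2,2) (-1,2) (-1,2) (3,4) (3,4)
{g/y/R/In} → row (0,3) (-1,0) (-1,2) (-1,2) (3,4) (3,4)
{g/z/M/Stay, g/z/M/In, g/z/R/Stay, g/z/R/In} → row (-1,5) (-1,5) (-1,2) (-1,2) (3,4) (3,4)
{g/w/M/Stay, g/w/M/In, g/w/R/Stay, g/w/R/In} → row (-3,-2) (-3,-2) (-1,2) (-1,2) (3,4) (3,4)
{h/y/M/Stay, h/y/M/In, h/y/R/Stay, h/y/R/In, h/z/M/Stay, h/z/M/In, h/z/R/Stay, h/z/R/In, h/w/M/Stay, h/w/M/In, h/w/R/Stay, h/w/R/In} → row (1,4) (1,4) (1,4) (1,4) (1,4) (1,4)
That's 7 distinct rows out of 24 strategies.

7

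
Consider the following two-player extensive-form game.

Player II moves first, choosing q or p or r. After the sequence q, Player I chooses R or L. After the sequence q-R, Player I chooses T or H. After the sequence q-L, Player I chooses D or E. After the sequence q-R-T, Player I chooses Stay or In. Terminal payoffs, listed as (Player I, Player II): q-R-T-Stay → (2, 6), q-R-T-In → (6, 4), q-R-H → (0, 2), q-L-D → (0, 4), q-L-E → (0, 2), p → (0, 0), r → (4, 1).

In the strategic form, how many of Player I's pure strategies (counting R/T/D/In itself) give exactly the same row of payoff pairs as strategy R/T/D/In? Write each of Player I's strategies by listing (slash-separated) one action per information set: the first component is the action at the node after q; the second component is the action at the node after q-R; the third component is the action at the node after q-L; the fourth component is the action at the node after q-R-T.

2

Row for R/T/D/In (columns q, p, r): (6,4) (0,0) (4,1).
Under R/T/D/In, Player I's choice at the node after q-L can never be reached regardless of what Player II does, so varying those choices leaves every outcome unchanged.
Holding the reachable choices fixed and varying the unreachable one freely already gives 2 equivalent strategies.
No other strategy reproduces this row, so those 2 are the full class: R/T/D/In, R/T/E/In.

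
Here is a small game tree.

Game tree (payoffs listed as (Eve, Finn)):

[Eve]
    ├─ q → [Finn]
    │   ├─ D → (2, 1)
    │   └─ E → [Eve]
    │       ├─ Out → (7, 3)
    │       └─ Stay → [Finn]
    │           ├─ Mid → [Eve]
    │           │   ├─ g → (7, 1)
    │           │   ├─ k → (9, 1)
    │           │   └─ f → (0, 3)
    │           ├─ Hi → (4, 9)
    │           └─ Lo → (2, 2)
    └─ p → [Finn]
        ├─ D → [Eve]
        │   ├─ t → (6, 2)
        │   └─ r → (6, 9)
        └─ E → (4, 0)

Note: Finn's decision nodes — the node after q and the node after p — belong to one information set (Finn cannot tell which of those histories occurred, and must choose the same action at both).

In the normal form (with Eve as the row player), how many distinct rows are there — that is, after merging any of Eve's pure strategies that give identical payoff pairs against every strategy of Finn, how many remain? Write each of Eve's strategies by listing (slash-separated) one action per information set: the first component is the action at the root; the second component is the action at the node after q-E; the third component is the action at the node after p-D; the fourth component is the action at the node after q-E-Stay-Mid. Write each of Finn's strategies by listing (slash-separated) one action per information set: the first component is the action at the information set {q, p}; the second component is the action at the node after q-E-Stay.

6

Eve has 24 pure strategies: q/Out/t/g, q/Out/t/k, q/Out/t/f, q/Out/r/g, q/Out/r/k, q/Out/r/f, q/Stay/t/g, q/Stay/t/k, q/Stay/t/f, q/Stay/r/g, q/Stay/r/k, q/Stay/r/f, p/Out/t/g, p/Out/t/k, p/Out/t/f, p/Out/r/g, p/Out/r/k, p/Out/r/f, p/Stay/t/g, p/Stay/t/k, p/Stay/t/f, p/Stay/r/g, p/Stay/r/k, p/Stay/r/f. Columns: D/Mid, D/Hi, D/Lo, E/Mid, E/Hi, E/Lo.
{q/Out/t/g, q/Out/t/k, q/Out/t/f, q/Out/r/g, q/Out/r/k, q/Out/r/f} → row (2,1) (2,1) (2,1) (7,3) (7,3) (7,3)
{q/Stay/t/g, q/Stay/r/g} → row (2,1) (2,1) (2,1) (7,1) (4,9) (2,2)
{q/Stay/t/k, q/Stay/r/k} → row (2,1) (2,1) (2,1) (9,1) (4,9) (2,2)
{q/Stay/t/f, q/Stay/r/f} → row (2,1) (2,1) (2,1) (0,3) (4,9) (2,2)
{p/Out/t/g, p/Out/t/k, p/Out/t/f, p/Stay/t/g, p/Stay/t/k, p/Stay/t/f} → row (6,2) (6,2) (6,2) (4,0) (4,0) (4,0)
{p/Out/r/g, p/Out/r/k, p/Out/r/f, p/Stay/r/g, p/Stay/r/k, p/Stay/r/f} → row (6,9) (6,9) (6,9) (4,0) (4,0) (4,0)
That's 6 distinct rows out of 24 strategies.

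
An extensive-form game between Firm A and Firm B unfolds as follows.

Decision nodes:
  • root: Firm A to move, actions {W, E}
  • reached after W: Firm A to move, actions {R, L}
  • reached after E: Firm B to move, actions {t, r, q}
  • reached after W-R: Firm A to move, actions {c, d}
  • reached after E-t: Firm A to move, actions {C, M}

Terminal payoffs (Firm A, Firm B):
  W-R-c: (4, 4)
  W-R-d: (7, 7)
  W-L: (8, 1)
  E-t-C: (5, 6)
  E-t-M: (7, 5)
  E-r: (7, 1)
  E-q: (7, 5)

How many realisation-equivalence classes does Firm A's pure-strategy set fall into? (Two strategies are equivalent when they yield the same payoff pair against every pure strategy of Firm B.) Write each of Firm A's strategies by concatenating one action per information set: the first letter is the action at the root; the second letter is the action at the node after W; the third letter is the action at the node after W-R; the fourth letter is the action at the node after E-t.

Firm A has 16 pure strategies: WRcC, WRcM, WRdC, WRdM, WLcC, WLcM, WLdC, WLdM, ERcC, ERcM, ERdC, ERdM, ELcC, ELcM, ELdC, ELdM. Columns: t, r, q.
{WRcC, WRcM} → row (4,4) (4,4) (4,4)
{WRdC, WRdM} → row (7,7) (7,7) (7,7)
{WLcC, WLcM, WLdC, WLdM} → row (8,1) (8,1) (8,1)
{ERcC, ERdC, ELcC, ELdC} → row (5,6) (7,1) (7,5)
{ERcM, ERdM, ELcM, ELdM} → row (7,5) (7,1) (7,5)
That's 5 distinct rows out of 16 strategies.

5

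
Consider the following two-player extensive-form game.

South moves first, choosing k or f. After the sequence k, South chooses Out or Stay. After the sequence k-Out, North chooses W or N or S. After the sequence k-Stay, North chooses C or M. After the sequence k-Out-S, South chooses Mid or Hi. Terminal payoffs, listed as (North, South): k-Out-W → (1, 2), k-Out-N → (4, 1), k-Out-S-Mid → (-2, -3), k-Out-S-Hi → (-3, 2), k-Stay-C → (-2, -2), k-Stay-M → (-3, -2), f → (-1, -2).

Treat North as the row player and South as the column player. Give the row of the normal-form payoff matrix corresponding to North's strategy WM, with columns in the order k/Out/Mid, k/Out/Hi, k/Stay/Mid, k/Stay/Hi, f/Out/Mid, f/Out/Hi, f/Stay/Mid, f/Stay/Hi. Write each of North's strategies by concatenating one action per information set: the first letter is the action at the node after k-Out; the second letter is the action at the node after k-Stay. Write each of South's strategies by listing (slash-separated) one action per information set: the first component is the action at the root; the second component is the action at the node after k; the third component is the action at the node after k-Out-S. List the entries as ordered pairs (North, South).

vs k/Out/Mid: South plays k → South plays Out at [k] → North plays W at [k-Out] → (1, 2)
vs k/Out/Hi: South plays k → South plays Out at [k] → North plays W at [k-Out] → (1, 2)
vs k/Stay/Mid: South plays k → South plays Stay at [k] → North plays M at [k-Stay] → (-3, -2)
vs k/Stay/Hi: South plays k → South plays Stay at [k] → North plays M at [k-Stay] → (-3, -2)
vs f/Out/Mid: South plays f → (-1, -2)
vs f/Out/Hi: South plays f → (-1, -2)
vs f/Stay/Mid: South plays f → (-1, -2)
vs f/Stay/Hi: South plays f → (-1, -2)

(1,2) (1,2) (-3,-2) (-3,-2) (-1,-2) (-1,-2) (-1,-2) (-1,-2)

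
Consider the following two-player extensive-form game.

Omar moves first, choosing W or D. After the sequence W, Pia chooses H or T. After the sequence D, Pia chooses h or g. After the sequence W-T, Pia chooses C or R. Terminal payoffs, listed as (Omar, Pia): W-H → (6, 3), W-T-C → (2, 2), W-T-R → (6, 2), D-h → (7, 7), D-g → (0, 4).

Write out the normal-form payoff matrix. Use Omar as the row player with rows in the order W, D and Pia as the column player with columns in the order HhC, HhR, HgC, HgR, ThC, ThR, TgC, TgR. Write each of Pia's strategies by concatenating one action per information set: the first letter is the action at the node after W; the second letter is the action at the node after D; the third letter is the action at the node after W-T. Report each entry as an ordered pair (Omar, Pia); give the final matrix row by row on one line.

W: (6,3) (6,3) (6,3) (6,3) (2,2) (6,2) (2,2) (6,2) | D: (7,7) (7,7) (0,4) (0,4) (7,7) (7,7) (0,4) (0,4)

Row W: HhC→(6,3), HhR→(6,3), HgC→(6,3), HgR→(6,3), ThC→(2,2), ThR→(6,2), TgC→(2,2), TgR→(6,2)
Row D: HhC→(7,7), HhR→(7,7), HgC→(0,4), HgR→(0,4), ThC→(7,7), ThR→(7,7), TgC→(0,4), TgR→(0,4)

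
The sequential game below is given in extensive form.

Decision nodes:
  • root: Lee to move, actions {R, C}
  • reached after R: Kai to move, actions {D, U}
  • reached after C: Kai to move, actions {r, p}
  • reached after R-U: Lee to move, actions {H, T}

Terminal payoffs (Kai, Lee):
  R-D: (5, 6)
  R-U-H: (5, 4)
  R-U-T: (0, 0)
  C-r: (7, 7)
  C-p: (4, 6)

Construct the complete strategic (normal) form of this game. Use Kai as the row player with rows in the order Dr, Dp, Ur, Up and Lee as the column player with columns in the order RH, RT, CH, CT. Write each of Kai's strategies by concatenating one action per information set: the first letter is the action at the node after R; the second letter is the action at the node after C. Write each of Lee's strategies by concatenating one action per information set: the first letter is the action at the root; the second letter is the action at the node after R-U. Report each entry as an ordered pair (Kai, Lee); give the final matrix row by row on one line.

           RH       RT       CH       CT
  Dr    (5,6)    (5,6)    (7,7)    (7,7)
  Dp    (5,6)    (5,6)    (4,6)    (4,6)
  Ur    (5,4)    (0,0)    (7,7)    (7,7)
  Up    (5,4)    (0,0)    (4,6)    (4,6)

Dr: (5,6) (5,6) (7,7) (7,7) | Dp: (5,6) (5,6) (4,6) (4,6) | Ur: (5,4) (0,0) (7,7) (7,7) | Up: (5,4) (0,0) (4,6) (4,6)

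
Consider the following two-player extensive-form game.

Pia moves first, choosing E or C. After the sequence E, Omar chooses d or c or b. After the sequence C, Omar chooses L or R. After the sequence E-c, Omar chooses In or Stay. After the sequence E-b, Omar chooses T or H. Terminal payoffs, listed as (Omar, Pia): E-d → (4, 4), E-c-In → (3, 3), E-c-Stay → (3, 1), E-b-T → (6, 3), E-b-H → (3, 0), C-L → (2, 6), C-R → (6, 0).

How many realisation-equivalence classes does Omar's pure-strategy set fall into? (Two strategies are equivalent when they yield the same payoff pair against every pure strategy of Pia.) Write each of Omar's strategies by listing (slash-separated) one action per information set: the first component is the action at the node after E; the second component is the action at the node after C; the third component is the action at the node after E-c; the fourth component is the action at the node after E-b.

Omar has 24 pure strategies: d/L/In/T, d/L/In/H, d/L/Stay/T, d/L/Stay/H, d/R/In/T, d/R/In/H, d/R/Stay/T, d/R/Stay/H, c/L/In/T, c/L/In/H, c/L/Stay/T, c/L/Stay/H, c/R/In/T, c/R/In/H, c/R/Stay/T, c/R/Stay/H, b/L/In/T, b/L/In/H, b/L/Stay/T, b/L/Stay/H, b/R/In/T, b/R/In/H, b/R/Stay/T, b/R/Stay/H. Columns: E, C.
{d/L/In/T, d/L/In/H, d/L/Stay/T, d/L/Stay/H} → row (4,4) (2,6)
{d/R/In/T, d/R/In/H, d/R/Stay/T, d/R/Stay/H} → row (4,4) (6,0)
{c/L/In/T, c/L/In/H} → row (3,3) (2,6)
{c/L/Stay/T, c/L/Stay/H} → row (3,1) (2,6)
{c/R/In/T, c/R/In/H} → row (3,3) (6,0)
{c/R/Stay/T, c/R/Stay/H} → row (3,1) (6,0)
{b/L/In/T, b/L/Stay/T} → row (6,3) (2,6)
{b/L/In/H, b/L/Stay/H} → row (3,0) (2,6)
{b/R/In/T, b/R/Stay/T} → row (6,3) (6,0)
{b/R/In/H, b/R/Stay/H} → row (3,0) (6,0)
That's 10 distinct rows out of 24 strategies.

10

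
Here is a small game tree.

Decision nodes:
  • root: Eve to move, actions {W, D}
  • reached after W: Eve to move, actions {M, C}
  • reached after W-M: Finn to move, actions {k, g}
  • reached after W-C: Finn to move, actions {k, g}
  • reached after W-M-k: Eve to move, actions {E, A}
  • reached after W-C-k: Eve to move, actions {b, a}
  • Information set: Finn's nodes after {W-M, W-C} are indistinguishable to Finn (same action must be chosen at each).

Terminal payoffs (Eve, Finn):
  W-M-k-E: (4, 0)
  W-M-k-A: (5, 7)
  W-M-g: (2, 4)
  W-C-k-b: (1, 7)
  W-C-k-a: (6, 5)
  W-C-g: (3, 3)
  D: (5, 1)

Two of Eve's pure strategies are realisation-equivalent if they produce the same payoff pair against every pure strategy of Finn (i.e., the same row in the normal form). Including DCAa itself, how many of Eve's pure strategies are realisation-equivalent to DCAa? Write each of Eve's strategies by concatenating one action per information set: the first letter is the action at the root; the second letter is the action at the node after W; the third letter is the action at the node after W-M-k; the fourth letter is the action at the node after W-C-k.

8

Row for DCAa (columns k, g): (5,1) (5,1).
Under DCAa, Eve's choice at the node after W and at the node after W-M-k and at the node after W-C-k can never be reached regardless of what Finn does, so varying those choices leaves every outcome unchanged.
Holding the reachable choices fixed and varying the unreachable ones freely already gives 2 × 2 × 2 = 8 equivalent strategies.
No other strategy reproduces this row, so those 8 are the full class: DMEb, DMEa, DMAb, DMAa, DCEb, DCEa, DCAb, DCAa.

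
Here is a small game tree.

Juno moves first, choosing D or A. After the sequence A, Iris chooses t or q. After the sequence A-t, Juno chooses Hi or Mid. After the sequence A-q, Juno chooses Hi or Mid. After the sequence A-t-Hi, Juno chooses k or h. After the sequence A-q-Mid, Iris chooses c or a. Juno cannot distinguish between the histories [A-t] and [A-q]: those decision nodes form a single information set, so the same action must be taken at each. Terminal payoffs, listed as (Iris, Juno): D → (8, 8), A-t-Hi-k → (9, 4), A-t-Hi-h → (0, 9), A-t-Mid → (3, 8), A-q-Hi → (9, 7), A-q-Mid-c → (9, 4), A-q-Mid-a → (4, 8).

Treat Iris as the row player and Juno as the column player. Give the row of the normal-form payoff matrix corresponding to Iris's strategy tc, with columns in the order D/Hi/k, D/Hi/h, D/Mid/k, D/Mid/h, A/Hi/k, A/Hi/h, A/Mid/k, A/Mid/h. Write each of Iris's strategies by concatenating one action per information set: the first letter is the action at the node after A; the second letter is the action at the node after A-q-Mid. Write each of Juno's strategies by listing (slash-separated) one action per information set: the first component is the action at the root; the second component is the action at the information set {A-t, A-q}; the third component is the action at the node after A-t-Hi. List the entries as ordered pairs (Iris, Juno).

(8,8) (8,8) (8,8) (8,8) (9,4) (0,9) (3,8) (3,8)

vs D/Hi/k: Juno plays D → (8, 8)
vs D/Hi/h: Juno plays D → (8, 8)
vs D/Mid/k: Juno plays D → (8, 8)
vs D/Mid/h: Juno plays D → (8, 8)
vs A/Hi/k: Juno plays A → Iris plays t at [A] → Juno plays Hi at [A-t] → Juno plays k at [A-t-Hi] → (9, 4)
vs A/Hi/h: Juno plays A → Iris plays t at [A] → Juno plays Hi at [A-t] → Juno plays h at [A-t-Hi] → (0, 9)
vs A/Mid/k: Juno plays A → Iris plays t at [A] → Juno plays Mid at [A-t] → (3, 8)
vs A/Mid/h: Juno plays A → Iris plays t at [A] → Juno plays Mid at [A-t] → (3, 8)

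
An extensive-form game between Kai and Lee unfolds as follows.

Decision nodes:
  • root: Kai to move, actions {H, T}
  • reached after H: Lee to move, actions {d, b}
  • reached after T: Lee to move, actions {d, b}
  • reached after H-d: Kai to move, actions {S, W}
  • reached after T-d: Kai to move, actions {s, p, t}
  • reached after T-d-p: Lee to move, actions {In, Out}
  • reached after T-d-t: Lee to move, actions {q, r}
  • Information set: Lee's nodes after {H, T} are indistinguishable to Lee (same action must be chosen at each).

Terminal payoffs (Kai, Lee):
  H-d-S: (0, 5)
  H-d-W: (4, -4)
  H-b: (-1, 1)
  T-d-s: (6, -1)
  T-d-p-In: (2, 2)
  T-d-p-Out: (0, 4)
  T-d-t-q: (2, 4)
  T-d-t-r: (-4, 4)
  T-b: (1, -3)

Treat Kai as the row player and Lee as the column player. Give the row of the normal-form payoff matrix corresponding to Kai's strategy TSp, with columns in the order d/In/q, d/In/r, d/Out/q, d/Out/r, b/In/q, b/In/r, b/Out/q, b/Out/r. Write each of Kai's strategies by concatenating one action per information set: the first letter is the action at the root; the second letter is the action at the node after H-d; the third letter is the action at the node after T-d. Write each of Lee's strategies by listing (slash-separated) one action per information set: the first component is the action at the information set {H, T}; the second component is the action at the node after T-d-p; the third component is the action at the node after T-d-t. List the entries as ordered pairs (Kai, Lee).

vs d/In/q: Kai plays T → Lee plays d at [T] → Kai plays p at [T-d] → Lee plays In at [T-d-p] → (2, 2)
vs d/In/r: Kai plays T → Lee plays d at [T] → Kai plays p at [T-d] → Lee plays In at [T-d-p] → (2, 2)
vs d/Out/q: Kai plays T → Lee plays d at [T] → Kai plays p at [T-d] → Lee plays Out at [T-d-p] → (0, 4)
vs d/Out/r: Kai plays T → Lee plays d at [T] → Kai plays p at [T-d] → Lee plays Out at [T-d-p] → (0, 4)
vs b/In/q: Kai plays T → Lee plays b at [T] → (1, -3)
vs b/In/r: Kai plays T → Lee plays b at [T] → (1, -3)
vs b/Out/q: Kai plays T → Lee plays b at [T] → (1, -3)
vs b/Out/r: Kai plays T → Lee plays b at [T] → (1, -3)

(2,2) (2,2) (0,4) (0,4) (1,-3) (1,-3) (1,-3) (1,-3)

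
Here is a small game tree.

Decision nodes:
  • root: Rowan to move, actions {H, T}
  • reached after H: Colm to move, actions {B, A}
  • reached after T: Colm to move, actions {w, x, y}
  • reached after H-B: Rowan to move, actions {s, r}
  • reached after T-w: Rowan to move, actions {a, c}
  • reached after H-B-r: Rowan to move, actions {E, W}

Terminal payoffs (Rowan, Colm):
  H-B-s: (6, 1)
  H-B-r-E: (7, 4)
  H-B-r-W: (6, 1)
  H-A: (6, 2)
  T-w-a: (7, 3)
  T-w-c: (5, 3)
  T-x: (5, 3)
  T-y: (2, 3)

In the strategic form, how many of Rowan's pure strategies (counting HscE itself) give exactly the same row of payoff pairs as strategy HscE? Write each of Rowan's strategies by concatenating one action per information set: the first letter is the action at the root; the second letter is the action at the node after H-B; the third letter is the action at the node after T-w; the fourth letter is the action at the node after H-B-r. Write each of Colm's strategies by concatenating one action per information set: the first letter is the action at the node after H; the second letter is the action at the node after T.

Row for HscE (columns Bw, Bx, By, Aw, Ax, Ay): (6,1) (6,1) (6,1) (6,2) (6,2) (6,2).
Under HscE, Rowan's choice at the node after T-w and at the node after H-B-r can never be reached regardless of what Colm does, so varying those choices leaves every outcome unchanged.
Holding the reachable choices fixed and varying the unreachable ones freely already gives 2 × 2 = 4 equivalent strategies.
Checking the remaining rows, HraW, HrcW also happen to give the same payoffs in every column, bringing the total to 6: HsaE, HsaW, HscE, HscW, HraW, HrcW.

6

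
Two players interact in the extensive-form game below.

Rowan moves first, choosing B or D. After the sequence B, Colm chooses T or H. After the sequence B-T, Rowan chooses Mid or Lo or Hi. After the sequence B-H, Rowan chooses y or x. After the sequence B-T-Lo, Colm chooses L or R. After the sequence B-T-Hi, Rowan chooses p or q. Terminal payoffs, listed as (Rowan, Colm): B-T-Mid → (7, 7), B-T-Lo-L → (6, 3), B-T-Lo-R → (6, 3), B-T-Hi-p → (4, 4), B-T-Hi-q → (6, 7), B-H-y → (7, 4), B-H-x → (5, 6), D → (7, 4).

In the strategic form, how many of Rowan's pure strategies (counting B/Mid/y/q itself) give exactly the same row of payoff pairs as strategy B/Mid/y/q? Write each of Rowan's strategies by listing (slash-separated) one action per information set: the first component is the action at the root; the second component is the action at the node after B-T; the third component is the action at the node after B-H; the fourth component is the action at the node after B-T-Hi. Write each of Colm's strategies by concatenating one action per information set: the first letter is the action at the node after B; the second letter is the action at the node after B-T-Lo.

Row for B/Mid/y/q (columns TL, TR, HL, HR): (7,7) (7,7) (7,4) (7,4).
Under B/Mid/y/q, Rowan's choice at the node after B-T-Hi can never be reached regardless of what Colm does, so varying those choices leaves every outcome unchanged.
Holding the reachable choices fixed and varying the unreachable one freely already gives 2 equivalent strategies.
No other strategy reproduces this row, so those 2 are the full class: B/Mid/y/p, B/Mid/y/q.

2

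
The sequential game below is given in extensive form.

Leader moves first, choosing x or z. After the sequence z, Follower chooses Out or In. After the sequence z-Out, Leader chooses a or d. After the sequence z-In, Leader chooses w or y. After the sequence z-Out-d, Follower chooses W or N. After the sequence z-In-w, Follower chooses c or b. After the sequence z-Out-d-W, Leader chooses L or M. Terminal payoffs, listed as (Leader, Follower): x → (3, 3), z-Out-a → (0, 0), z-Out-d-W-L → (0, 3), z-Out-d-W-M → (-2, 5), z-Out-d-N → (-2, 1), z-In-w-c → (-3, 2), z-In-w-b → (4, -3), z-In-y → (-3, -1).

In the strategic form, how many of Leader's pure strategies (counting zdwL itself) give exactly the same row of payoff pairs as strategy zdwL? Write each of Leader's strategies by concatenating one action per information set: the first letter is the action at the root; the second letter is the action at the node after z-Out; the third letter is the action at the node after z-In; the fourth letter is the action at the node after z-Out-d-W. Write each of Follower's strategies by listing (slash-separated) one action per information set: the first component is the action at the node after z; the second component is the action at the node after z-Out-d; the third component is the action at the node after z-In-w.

1

Row for zdwL (columns Out/W/c, Out/W/b, Out/N/c, Out/N/b, In/W/c, In/W/b, In/N/c, In/N/b): (0,3) (0,3) (-2,1) (-2,1) (-3,2) (4,-3) (-3,2) (4,-3).
Every one of Leader's information sets is on the play path for some reply by Follower when Leader follows zdwL.
Changing the action at any of them therefore changes at least one column, so only zdwL itself gives this row.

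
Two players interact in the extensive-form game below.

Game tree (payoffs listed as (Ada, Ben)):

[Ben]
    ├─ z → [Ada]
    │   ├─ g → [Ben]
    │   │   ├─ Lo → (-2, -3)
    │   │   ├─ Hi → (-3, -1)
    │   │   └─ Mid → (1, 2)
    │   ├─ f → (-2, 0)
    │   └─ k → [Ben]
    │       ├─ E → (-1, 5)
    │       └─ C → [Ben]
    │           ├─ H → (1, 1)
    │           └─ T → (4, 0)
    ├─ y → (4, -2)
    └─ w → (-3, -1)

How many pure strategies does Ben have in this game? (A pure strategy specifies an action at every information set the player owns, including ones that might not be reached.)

36

Ben owns the root with actions {z, y, w} — three choices.
Ben owns the node after z-g with actions {Lo, Hi, Mid} — three choices.
Ben owns the node after z-k with actions {E, C} — two choices.
Ben owns the node after z-k-C with actions {H, T} — two choices.
A pure strategy fixes one action at each information set independently, so the count is the product 3 × 3 × 2 × 2 = 36.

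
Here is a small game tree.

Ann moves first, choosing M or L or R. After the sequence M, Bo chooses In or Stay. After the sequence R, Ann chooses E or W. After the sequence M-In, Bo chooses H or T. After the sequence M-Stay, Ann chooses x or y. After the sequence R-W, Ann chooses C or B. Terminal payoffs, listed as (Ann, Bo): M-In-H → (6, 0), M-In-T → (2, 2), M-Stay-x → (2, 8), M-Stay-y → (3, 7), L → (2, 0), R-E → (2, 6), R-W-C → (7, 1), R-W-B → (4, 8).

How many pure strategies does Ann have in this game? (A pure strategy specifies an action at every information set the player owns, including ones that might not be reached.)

24

Ann owns the root with actions {M, L, R} — three choices.
Ann owns the node after R with actions {E, W} — two choices.
Ann owns the node after M-Stay with actions {x, y} — two choices.
Ann owns the node after R-W with actions {C, B} — two choices.
A pure strategy fixes one action at each information set independently, so the count is the product 3 × 2 × 2 × 2 = 24.
(For reference, Bo has 4 pure strategies, giving a 24×4 normal-form matrix.)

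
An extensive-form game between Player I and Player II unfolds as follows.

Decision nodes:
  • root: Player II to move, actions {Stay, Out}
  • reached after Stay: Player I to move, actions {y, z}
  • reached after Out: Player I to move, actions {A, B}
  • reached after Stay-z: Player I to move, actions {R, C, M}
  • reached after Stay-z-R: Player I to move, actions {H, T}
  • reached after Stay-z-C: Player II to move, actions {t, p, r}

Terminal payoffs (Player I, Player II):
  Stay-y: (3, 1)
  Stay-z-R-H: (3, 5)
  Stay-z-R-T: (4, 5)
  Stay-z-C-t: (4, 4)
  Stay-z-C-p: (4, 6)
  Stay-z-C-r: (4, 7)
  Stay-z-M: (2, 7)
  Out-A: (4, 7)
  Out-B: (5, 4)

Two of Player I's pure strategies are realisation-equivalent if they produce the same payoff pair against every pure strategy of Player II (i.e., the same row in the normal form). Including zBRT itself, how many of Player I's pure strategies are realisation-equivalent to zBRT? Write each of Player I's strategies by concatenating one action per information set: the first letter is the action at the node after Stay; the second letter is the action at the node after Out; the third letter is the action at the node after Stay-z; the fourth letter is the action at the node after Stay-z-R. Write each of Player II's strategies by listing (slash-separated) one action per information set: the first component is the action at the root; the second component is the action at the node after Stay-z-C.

Row for zBRT (columns Stay/t, Stay/p, Stay/r, Out/t, Out/p, Out/r): (4,5) (4,5) (4,5) (5,4) (5,4) (5,4).
Every one of Player I's information sets is on the play path for some reply by Player II when Player I follows zBRT.
Changing the action at any of them therefore changes at least one column, so only zBRT itself gives this row.

1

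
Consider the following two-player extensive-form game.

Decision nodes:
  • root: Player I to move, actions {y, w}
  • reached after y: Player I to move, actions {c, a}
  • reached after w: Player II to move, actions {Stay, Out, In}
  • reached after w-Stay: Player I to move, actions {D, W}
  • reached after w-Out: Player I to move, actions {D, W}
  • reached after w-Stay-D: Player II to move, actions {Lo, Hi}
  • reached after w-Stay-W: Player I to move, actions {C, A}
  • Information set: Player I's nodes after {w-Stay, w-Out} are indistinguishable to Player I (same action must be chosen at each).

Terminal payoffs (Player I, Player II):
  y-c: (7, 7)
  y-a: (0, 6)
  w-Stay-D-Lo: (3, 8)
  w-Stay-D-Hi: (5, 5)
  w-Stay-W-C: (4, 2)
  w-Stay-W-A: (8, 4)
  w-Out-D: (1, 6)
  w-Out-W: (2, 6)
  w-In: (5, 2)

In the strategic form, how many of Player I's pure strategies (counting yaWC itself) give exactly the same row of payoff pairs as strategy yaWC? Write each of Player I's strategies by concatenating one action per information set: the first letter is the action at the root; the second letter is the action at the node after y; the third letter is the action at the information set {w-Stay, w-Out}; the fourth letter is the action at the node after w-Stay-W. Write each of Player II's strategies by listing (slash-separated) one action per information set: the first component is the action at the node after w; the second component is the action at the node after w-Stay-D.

Row for yaWC (columns Stay/Lo, Stay/Hi, Out/Lo, Out/Hi, In/Lo, In/Hi): (0,6) (0,6) (0,6) (0,6) (0,6) (0,6).
Under yaWC, Player I's choice at the information set {w-Stay, w-Out} and at the node after w-Stay-W can never be reached regardless of what Player II does, so varying those choices leaves every outcome unchanged.
Holding the reachable choices fixed and varying the unreachable ones freely already gives 2 × 2 = 4 equivalent strategies.
No other strategy reproduces this row, so those 4 are the full class: yaDC, yaDA, yaWC, yaWA.

4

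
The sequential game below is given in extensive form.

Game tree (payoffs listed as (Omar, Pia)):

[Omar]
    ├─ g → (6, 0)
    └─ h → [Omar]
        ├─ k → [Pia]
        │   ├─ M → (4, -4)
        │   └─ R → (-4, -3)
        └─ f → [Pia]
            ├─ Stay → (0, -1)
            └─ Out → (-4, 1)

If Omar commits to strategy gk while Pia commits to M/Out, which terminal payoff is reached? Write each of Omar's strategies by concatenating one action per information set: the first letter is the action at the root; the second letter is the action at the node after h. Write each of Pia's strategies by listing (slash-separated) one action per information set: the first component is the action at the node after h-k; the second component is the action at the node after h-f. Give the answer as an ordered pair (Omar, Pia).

(6, 0)

Trace the play path from the root:
  Omar plays g
→ terminal payoff (6, 0).
(Omar's choice at the node after h is never reached on this path, so it doesn't affect the outcome.)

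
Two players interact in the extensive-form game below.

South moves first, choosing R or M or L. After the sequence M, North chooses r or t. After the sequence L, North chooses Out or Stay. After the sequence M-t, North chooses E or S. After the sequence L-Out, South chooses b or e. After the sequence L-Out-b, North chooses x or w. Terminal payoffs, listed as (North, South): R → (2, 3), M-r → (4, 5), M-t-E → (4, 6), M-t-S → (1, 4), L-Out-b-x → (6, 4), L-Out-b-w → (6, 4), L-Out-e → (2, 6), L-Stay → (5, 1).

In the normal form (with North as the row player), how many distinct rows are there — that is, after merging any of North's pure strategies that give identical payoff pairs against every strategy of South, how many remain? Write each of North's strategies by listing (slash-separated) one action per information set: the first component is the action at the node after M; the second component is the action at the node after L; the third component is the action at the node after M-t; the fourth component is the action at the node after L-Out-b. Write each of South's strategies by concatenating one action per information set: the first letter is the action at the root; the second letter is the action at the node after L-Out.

6

North has 16 pure strategies: r/Out/E/x, r/Out/E/w, r/Out/S/x, r/Out/S/w, r/Stay/E/x, r/Stay/E/w, r/Stay/S/x, r/Stay/S/w, t/Out/E/x, t/Out/E/w, t/Out/S/x, t/Out/S/w, t/Stay/E/x, t/Stay/E/w, t/Stay/S/x, t/Stay/S/w. Columns: Rb, Re, Mb, Me, Lb, Le.
{r/Out/E/x, r/Out/E/w, r/Out/S/x, r/Out/S/w} → row (2,3) (2,3) (4,5) (4,5) (6,4) (2,6)
{r/Stay/E/x, r/Stay/E/w, r/Stay/S/x, r/Stay/S/w} → row (2,3) (2,3) (4,5) (4,5) (5,1) (5,1)
{t/Out/E/x, t/Out/E/w} → row (2,3) (2,3) (4,6) (4,6) (6,4) (2,6)
{t/Out/S/x, t/Out/S/w} → row (2,3) (2,3) (1,4) (1,4) (6,4) (2,6)
{t/Stay/E/x, t/Stay/E/w} → row (2,3) (2,3) (4,6) (4,6) (5,1) (5,1)
{t/Stay/S/x, t/Stay/S/w} → row (2,3) (2,3) (1,4) (1,4) (5,1) (5,1)
That's 6 distinct rows out of 16 strategies.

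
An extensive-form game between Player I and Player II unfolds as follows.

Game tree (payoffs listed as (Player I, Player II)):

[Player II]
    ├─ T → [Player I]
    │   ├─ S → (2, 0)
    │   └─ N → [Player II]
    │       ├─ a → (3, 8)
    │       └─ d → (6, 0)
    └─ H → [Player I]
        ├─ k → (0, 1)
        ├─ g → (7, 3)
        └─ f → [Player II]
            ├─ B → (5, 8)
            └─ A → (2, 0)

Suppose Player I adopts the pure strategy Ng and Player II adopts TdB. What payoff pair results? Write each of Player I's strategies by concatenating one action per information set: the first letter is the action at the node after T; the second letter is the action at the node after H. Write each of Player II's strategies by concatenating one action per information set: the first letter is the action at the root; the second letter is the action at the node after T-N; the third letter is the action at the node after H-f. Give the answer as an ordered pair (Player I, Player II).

(6, 0)

Trace the play path from the root:
  Player II plays T
  Player I plays N at [T]
  Player II plays d at [T-N]
→ terminal payoff (6, 0).
(Player I's choice at the node after H is never reached on this path, so it doesn't affect the outcome.)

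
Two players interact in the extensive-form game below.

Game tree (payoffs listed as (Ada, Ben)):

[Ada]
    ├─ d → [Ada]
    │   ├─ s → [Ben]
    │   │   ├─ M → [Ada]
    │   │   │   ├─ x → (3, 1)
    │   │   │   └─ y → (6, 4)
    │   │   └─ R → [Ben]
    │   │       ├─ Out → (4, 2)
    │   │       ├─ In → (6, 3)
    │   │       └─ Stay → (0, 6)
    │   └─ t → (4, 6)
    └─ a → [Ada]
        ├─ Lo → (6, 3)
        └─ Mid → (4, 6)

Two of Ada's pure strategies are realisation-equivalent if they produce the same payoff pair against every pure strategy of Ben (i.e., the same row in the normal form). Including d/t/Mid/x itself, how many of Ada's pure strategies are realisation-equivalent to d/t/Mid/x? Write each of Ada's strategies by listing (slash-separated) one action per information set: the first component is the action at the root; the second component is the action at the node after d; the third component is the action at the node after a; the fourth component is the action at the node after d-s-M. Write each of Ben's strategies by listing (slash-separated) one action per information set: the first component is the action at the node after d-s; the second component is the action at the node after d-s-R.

8

Row for d/t/Mid/x (columns M/Out, M/In, M/Stay, R/Out, R/In, R/Stay): (4,6) (4,6) (4,6) (4,6) (4,6) (4,6).
Under d/t/Mid/x, Ada's choice at the node after a and at the node after d-s-M can never be reached regardless of what Ben does, so varying those choices leaves every outcome unchanged.
Holding the reachable choices fixed and varying the unreachable ones freely already gives 2 × 2 = 4 equivalent strategies.
Checking the remaining rows, a/s/Mid/x, a/s/Mid/y, a/t/Mid/x, a/t/Mid/y also happen to give the same payoffs in every column, bringing the total to 8: d/t/Lo/x, d/t/Lo/y, d/t/Mid/x, d/t/Mid/y, a/s/Mid/x, a/s/Mid/y, a/t/Mid/x, a/t/Mid/y.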